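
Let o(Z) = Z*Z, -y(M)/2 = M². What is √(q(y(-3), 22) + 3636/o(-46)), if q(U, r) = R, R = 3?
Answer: 8*√39/23 ≈ 2.1722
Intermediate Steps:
y(M) = -2*M²
q(U, r) = 3
o(Z) = Z²
√(q(y(-3), 22) + 3636/o(-46)) = √(3 + 3636/((-46)²)) = √(3 + 3636/2116) = √(3 + 3636*(1/2116)) = √(3 + 909/529) = √(2496/529) = 8*√39/23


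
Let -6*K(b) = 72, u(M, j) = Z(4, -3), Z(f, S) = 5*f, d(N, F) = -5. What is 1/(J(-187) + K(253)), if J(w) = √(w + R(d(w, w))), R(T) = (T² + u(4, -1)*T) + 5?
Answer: -12/401 - I*√257/401 ≈ -0.029925 - 0.039978*I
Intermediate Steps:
u(M, j) = 20 (u(M, j) = 5*4 = 20)
R(T) = 5 + T² + 20*T (R(T) = (T² + 20*T) + 5 = 5 + T² + 20*T)
K(b) = -12 (K(b) = -⅙*72 = -12)
J(w) = √(-70 + w) (J(w) = √(w + (5 + (-5)² + 20*(-5))) = √(w + (5 + 25 - 100)) = √(w - 70) = √(-70 + w))
1/(J(-187) + K(253)) = 1/(√(-70 - 187) - 12) = 1/(√(-257) - 12) = 1/(I*√257 - 12) = 1/(-12 + I*√257)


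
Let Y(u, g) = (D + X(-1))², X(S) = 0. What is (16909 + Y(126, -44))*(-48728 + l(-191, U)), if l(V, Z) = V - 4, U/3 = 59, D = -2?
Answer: -827434699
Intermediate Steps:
U = 177 (U = 3*59 = 177)
l(V, Z) = -4 + V
Y(u, g) = 4 (Y(u, g) = (-2 + 0)² = (-2)² = 4)
(16909 + Y(126, -44))*(-48728 + l(-191, U)) = (16909 + 4)*(-48728 + (-4 - 191)) = 16913*(-48728 - 195) = 16913*(-48923) = -827434699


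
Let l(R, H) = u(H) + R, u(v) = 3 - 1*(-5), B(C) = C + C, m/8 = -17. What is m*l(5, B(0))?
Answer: -1768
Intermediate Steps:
m = -136 (m = 8*(-17) = -136)
B(C) = 2*C
u(v) = 8 (u(v) = 3 + 5 = 8)
l(R, H) = 8 + R
m*l(5, B(0)) = -136*(8 + 5) = -136*13 = -1768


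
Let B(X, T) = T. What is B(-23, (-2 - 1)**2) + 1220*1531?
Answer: 1867829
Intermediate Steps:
B(-23, (-2 - 1)**2) + 1220*1531 = (-2 - 1)**2 + 1220*1531 = (-3)**2 + 1867820 = 9 + 1867820 = 1867829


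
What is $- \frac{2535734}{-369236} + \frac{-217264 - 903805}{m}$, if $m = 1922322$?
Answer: $\frac{557569777633}{88723810749} \approx 6.2843$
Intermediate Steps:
$- \frac{2535734}{-369236} + \frac{-217264 - 903805}{m} = - \frac{2535734}{-369236} + \frac{-217264 - 903805}{1922322} = \left(-2535734\right) \left(- \frac{1}{369236}\right) + \left(-217264 - 903805\right) \frac{1}{1922322} = \frac{1267867}{184618} - \frac{1121069}{1922322} = \frac{557569777633}{88723810749}$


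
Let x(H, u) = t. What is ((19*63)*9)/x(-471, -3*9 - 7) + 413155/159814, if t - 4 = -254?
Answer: -404596868/9988375 ≈ -40.507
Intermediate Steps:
t = -250 (t = 4 - 254 = -250)
x(H, u) = -250
((19*63)*9)/x(-471, -3*9 - 7) + 413155/159814 = ((19*63)*9)/(-250) + 413155/159814 = (1197*9)*(-1/250) + 413155*(1/159814) = 10773*(-1/250) + 413155/159814 = -10773/250 + 413155/159814 = -404596868/9988375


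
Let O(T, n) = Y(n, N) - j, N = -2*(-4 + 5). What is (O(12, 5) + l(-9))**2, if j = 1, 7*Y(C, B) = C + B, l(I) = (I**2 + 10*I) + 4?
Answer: 1521/49 ≈ 31.041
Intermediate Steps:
N = -2 (N = -2*1 = -2)
l(I) = 4 + I**2 + 10*I
Y(C, B) = B/7 + C/7 (Y(C, B) = (C + B)/7 = (B + C)/7 = B/7 + C/7)
O(T, n) = -9/7 + n/7 (O(T, n) = ((1/7)*(-2) + n/7) - 1*1 = (-2/7 + n/7) - 1 = -9/7 + n/7)
(O(12, 5) + l(-9))**2 = ((-9/7 + (1/7)*5) + (4 + (-9)**2 + 10*(-9)))**2 = ((-9/7 + 5/7) + (4 + 81 - 90))**2 = (-4/7 - 5)**2 = (-39/7)**2 = 1521/49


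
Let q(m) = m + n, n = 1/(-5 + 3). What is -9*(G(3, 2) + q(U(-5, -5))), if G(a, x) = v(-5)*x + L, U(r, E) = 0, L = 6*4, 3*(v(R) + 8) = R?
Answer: -75/2 ≈ -37.500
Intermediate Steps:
v(R) = -8 + R/3
L = 24
n = -½ (n = 1/(-2) = -½ ≈ -0.50000)
G(a, x) = 24 - 29*x/3 (G(a, x) = (-8 + (⅓)*(-5))*x + 24 = (-8 - 5/3)*x + 24 = -29*x/3 + 24 = 24 - 29*x/3)
q(m) = -½ + m (q(m) = m - ½ = -½ + m)
-9*(G(3, 2) + q(U(-5, -5))) = -9*((24 - 29/3*2) + (-½ + 0)) = -9*((24 - 58/3) - ½) = -9*(14/3 - ½) = -9*25/6 = -75/2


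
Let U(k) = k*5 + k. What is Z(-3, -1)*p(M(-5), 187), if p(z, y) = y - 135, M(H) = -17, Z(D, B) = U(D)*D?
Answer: 2808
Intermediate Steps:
U(k) = 6*k (U(k) = 5*k + k = 6*k)
Z(D, B) = 6*D² (Z(D, B) = (6*D)*D = 6*D²)
p(z, y) = -135 + y
Z(-3, -1)*p(M(-5), 187) = (6*(-3)²)*(-135 + 187) = (6*9)*52 = 54*52 = 2808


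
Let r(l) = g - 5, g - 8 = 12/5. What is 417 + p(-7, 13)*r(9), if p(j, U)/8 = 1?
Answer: 2301/5 ≈ 460.20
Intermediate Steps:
p(j, U) = 8 (p(j, U) = 8*1 = 8)
g = 52/5 (g = 8 + 12/5 = 52/5 ≈ 10.400)
r(l) = 27/5 (r(l) = 52/5 - 5 = 27/5)
417 + p(-7, 13)*r(9) = 417 + 8*(27/5) = 417 + 216/5 = 2301/5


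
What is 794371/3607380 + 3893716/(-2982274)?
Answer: -5838540622213/5379097791060 ≈ -1.0854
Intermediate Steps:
794371/3607380 + 3893716/(-2982274) = 794371*(1/3607380) + 3893716*(-1/2982274) = 794371/3607380 - 1946858/1491137 = -5838540622213/5379097791060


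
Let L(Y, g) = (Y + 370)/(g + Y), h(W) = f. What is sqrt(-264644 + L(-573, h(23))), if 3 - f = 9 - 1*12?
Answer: I*sqrt(21436135)/9 ≈ 514.44*I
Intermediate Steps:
f = 6 (f = 3 - (9 - 1*12) = 3 - (9 - 12) = 3 - 1*(-3) = 3 + 3 = 6)
h(W) = 6
L(Y, g) = (370 + Y)/(Y + g)
sqrt(-264644 + L(-573, h(23))) = sqrt(-264644 + (370 - 573)/(-573 + 6)) = sqrt(-264644 - 203/(-567)) = sqrt(-264644 - 1/567*(-203)) = sqrt(-264644 + 29/81) = sqrt(-21436135/81) = I*sqrt(21436135)/9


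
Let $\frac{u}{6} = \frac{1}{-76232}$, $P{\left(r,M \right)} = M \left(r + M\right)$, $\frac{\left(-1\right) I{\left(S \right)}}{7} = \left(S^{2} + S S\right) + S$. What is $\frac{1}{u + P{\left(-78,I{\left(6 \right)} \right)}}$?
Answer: $\frac{38116}{12986273661} \approx 2.9351 \cdot 10^{-6}$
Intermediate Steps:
$I{\left(S \right)} = - 14 S^{2} - 7 S$ ($I{\left(S \right)} = - 7 \left(\left(S^{2} + S S\right) + S\right) = - 7 \left(\left(S^{2} + S^{2}\right) + S\right) = - 7 \left(2 S^{2} + S\right) = - 7 \left(S + 2 S^{2}\right) = - 14 S^{2} - 7 S$)
$P{\left(r,M \right)} = M \left(M + r\right)$
$u = - \frac{3}{38116}$ ($u = \frac{6}{-76232} = 6 \left(- \frac{1}{76232}\right) = - \frac{3}{38116} \approx -7.8707 \cdot 10^{-5}$)
$\frac{1}{u + P{\left(-78,I{\left(6 \right)} \right)}} = \frac{1}{- \frac{3}{38116} + \left(-7\right) 6 \left(1 + 2 \cdot 6\right) \left(\left(-7\right) 6 \left(1 + 2 \cdot 6\right) - 78\right)} = \frac{1}{- \frac{3}{38116} + \left(-7\right) 6 \left(1 + 12\right) \left(\left(-7\right) 6 \left(1 + 12\right) - 78\right)} = \frac{1}{- \frac{3}{38116} + \left(-7\right) 6 \cdot 13 \left(\left(-7\right) 6 \cdot 13 - 78\right)} = \frac{1}{- \frac{3}{38116} - 546 \left(-546 - 78\right)} = \frac{1}{- \frac{3}{38116} - -340704} = \frac{1}{- \frac{3}{38116} + 340704} = \frac{1}{\frac{12986273661}{38116}} = \frac{38116}{12986273661}$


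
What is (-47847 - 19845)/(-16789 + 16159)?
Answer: 11282/105 ≈ 107.45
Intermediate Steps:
(-47847 - 19845)/(-16789 + 16159) = -67692/(-630) = -67692*(-1/630) = 11282/105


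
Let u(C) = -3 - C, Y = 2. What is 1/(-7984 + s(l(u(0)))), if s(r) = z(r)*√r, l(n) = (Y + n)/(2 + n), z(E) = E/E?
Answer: -1/7983 ≈ -0.00012527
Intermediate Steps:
z(E) = 1
l(n) = 1 (l(n) = (2 + n)/(2 + n) = 1)
s(r) = √r (s(r) = 1*√r = √r)
1/(-7984 + s(l(u(0)))) = 1/(-7984 + √1) = 1/(-7984 + 1) = 1/(-7983) = -1/7983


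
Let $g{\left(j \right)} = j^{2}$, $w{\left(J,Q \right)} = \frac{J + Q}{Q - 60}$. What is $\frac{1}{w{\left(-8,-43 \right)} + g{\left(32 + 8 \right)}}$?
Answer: $\frac{103}{164851} \approx 0.00062481$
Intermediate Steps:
$w{\left(J,Q \right)} = \frac{J + Q}{-60 + Q}$
$\frac{1}{w{\left(-8,-43 \right)} + g{\left(32 + 8 \right)}} = \frac{1}{\frac{-8 - 43}{-60 - 43} + \left(32 + 8\right)^{2}} = \frac{1}{\frac{1}{-103} \left(-51\right) + 40^{2}} = \frac{1}{\left(- \frac{1}{103}\right) \left(-51\right) + 1600} = \frac{1}{\frac{51}{103} + 1600} = \frac{1}{\frac{164851}{103}} = \frac{103}{164851}$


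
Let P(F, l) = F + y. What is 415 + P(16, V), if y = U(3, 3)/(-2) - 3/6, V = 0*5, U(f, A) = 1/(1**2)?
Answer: 430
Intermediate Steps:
U(f, A) = 1 (U(f, A) = 1/1 = 1)
V = 0
y = -1 (y = 1/(-2) - 3/6 = 1*(-1/2) - 3*1/6 = -1/2 - 1/2 = -1)
P(F, l) = -1 + F (P(F, l) = F - 1 = -1 + F)
415 + P(16, V) = 415 + (-1 + 16) = 415 + 15 = 430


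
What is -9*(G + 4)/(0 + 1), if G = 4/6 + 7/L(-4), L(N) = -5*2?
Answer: -357/10 ≈ -35.700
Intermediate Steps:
L(N) = -10
G = -1/30 (G = 4/6 + 7/(-10) = 4*(⅙) + 7*(-⅒) = ⅔ - 7/10 = -1/30 ≈ -0.033333)
-9*(G + 4)/(0 + 1) = -9*(-1/30 + 4)/(0 + 1) = -357/(10*1) = -357/10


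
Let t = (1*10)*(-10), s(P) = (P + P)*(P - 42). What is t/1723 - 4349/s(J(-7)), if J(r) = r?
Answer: -7561927/1181978 ≈ -6.3977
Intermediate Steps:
s(P) = 2*P*(-42 + P) (s(P) = (2*P)*(-42 + P) = 2*P*(-42 + P))
t = -100 (t = 10*(-10) = -100)
t/1723 - 4349/s(J(-7)) = -100/1723 - 4349*(-1/(14*(-42 - 7))) = -100*1/1723 - 4349/(2*(-7)*(-49)) = -100/1723 - 4349/686 = -7561927/1181978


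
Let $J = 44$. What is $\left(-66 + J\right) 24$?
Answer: $-528$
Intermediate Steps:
$\left(-66 + J\right) 24 = \left(-66 + 44\right) 24 = \left(-22\right) 24 = -528$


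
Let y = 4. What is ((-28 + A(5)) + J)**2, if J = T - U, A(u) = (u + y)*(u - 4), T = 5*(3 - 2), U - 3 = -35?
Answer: 324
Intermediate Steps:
U = -32 (U = 3 - 35 = -32)
T = 5 (T = 5*1 = 5)
A(u) = (-4 + u)*(4 + u) (A(u) = (u + 4)*(u - 4) = (4 + u)*(-4 + u) = (-4 + u)*(4 + u))
J = 37 (J = 5 - 1*(-32) = 5 + 32 = 37)
((-28 + A(5)) + J)**2 = ((-28 + (-16 + 5**2)) + 37)**2 = ((-28 + (-16 + 25)) + 37)**2 = ((-28 + 9) + 37)**2 = (-19 + 37)**2 = 18**2 = 324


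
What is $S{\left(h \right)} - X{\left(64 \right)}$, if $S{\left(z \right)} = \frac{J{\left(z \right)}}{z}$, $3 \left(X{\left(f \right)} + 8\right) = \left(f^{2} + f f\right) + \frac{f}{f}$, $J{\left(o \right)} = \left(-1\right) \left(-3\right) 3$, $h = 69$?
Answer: $- \frac{62626}{23} \approx -2722.9$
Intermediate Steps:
$J{\left(o \right)} = 9$ ($J{\left(o \right)} = 3 \cdot 3 = 9$)
$X{\left(f \right)} = - \frac{23}{3} + \frac{2 f^{2}}{3}$ ($X{\left(f \right)} = -8 + \frac{\left(f^{2} + f f\right) + \frac{f}{f}}{3} = -8 + \frac{\left(f^{2} + f^{2}\right) + 1}{3} = -8 + \frac{2 f^{2} + 1}{3} = -8 + \frac{1 + 2 f^{2}}{3} = -8 + \left(\frac{1}{3} + \frac{2 f^{2}}{3}\right) = - \frac{23}{3} + \frac{2 f^{2}}{3}$)
$S{\left(z \right)} = \frac{9}{z}$
$S{\left(h \right)} - X{\left(64 \right)} = \frac{9}{69} - \left(- \frac{23}{3} + \frac{2 \cdot 64^{2}}{3}\right) = 9 \cdot \frac{1}{69} - \left(- \frac{23}{3} + \frac{2}{3} \cdot 4096\right) = \frac{3}{23} - \left(- \frac{23}{3} + \frac{8192}{3}\right) = \frac{3}{23} - 2723 = - \frac{62626}{23}$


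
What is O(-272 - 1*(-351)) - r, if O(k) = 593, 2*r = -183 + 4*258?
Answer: 337/2 ≈ 168.50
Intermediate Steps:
r = 849/2 (r = (-183 + 4*258)/2 = (-183 + 1032)/2 = (½)*849 = 849/2 ≈ 424.50)
O(-272 - 1*(-351)) - r = 593 - 1*849/2 = 593 - 849/2 = 337/2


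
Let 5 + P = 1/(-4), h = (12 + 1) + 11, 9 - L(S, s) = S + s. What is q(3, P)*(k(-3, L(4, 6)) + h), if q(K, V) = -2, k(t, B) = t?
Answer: -42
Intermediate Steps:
L(S, s) = 9 - S - s (L(S, s) = 9 - (S + s) = 9 + (-S - s) = 9 - S - s)
h = 24 (h = 13 + 11 = 24)
P = -21/4 (P = -5 + 1/(-4) = -5 - 1/4 = -21/4 ≈ -5.2500)
q(3, P)*(k(-3, L(4, 6)) + h) = -2*(-3 + 24) = -2*21 = -42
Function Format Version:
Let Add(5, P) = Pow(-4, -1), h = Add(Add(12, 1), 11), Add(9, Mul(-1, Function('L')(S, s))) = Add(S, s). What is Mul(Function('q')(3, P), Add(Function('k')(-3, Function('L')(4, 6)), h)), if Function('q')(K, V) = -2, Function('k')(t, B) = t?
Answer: -42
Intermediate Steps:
Function('L')(S, s) = Add(9, Mul(-1, S), Mul(-1, s)) (Function('L')(S, s) = Add(9, Mul(-1, Add(S, s))) = Add(9, Add(Mul(-1, S), Mul(-1, s))) = Add(9, Mul(-1, S), Mul(-1, s)))
h = 24 (h = Add(13, 11) = 24)
P = Rational(-21, 4) (P = Add(-5, Pow(-4, -1)) = Add(-5, Rational(-1, 4)) = Rational(-21, 4) ≈ -5.2500)
Mul(Function('q')(3, P), Add(Function('k')(-3, Function('L')(4, 6)), h)) = Mul(-2, Add(-3, 24)) = Mul(-2, 21) = -42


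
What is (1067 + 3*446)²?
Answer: 5784025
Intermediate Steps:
(1067 + 3*446)² = (1067 + 1338)² = 2405² = 5784025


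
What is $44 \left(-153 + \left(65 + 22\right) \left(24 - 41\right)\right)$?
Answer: $-71808$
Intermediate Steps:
$44 \left(-153 + \left(65 + 22\right) \left(24 - 41\right)\right) = 44 \left(-153 + 87 \left(-17\right)\right) = 44 \left(-153 - 1479\right) = 44 \left(-1632\right) = -71808$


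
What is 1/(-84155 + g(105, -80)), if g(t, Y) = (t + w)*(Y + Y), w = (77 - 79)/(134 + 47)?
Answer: -181/18272535 ≈ -9.9056e-6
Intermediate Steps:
w = -2/181 ≈ -0.011050
g(t, Y) = 2*Y*(-2/181 + t) (g(t, Y) = (t - 2/181)*(Y + Y) = (-2/181 + t)*(2*Y) = 2*Y*(-2/181 + t))
1/(-84155 + g(105, -80)) = 1/(-84155 + (2/181)*(-80)*(-2 + 181*105)) = 1/(-84155 + (2/181)*(-80)*(-2 + 19005)) = 1/(-84155 + (2/181)*(-80)*19003) = 1/(-84155 - 3040480/181) = 1/(-18272535/181) = -181/18272535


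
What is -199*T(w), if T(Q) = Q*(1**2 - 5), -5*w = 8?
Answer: -6368/5 ≈ -1273.6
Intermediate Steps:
w = -8/5 (w = -1/5*8 = -8/5 ≈ -1.6000)
T(Q) = -4*Q (T(Q) = Q*(1 - 5) = Q*(-4) = -4*Q)
-199*T(w) = -(-796)*(-8)/5 = -199*32/5 = -6368/5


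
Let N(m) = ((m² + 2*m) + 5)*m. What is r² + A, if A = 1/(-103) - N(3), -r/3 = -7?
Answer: 39242/103 ≈ 380.99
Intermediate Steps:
r = 21 (r = -3*(-7) = 21)
N(m) = m*(5 + m² + 2*m) (N(m) = (5 + m² + 2*m)*m = m*(5 + m² + 2*m))
A = -6181/103 (A = 1/(-103) - 3*(5 + 3² + 2*3) = -1/103 - 3*(5 + 9 + 6) = -1/103 - 3*20 = -1/103 - 1*60 = -1/103 - 60 = -6181/103 ≈ -60.010)
r² + A = 21² - 6181/103 = 441 - 6181/103 = 39242/103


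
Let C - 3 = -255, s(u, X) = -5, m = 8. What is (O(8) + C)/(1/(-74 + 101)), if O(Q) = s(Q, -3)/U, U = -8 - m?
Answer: -108729/16 ≈ -6795.6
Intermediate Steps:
C = -252 (C = 3 - 255 = -252)
U = -16 (U = -8 - 1*8 = -8 - 8 = -16)
O(Q) = 5/16 (O(Q) = -5/(-16) = -5*(-1/16) = 5/16)
(O(8) + C)/(1/(-74 + 101)) = (5/16 - 252)/(1/(-74 + 101)) = -4027/(16*(1/27)) = -4027/(16*1/27) = -4027/16*27 = -108729/16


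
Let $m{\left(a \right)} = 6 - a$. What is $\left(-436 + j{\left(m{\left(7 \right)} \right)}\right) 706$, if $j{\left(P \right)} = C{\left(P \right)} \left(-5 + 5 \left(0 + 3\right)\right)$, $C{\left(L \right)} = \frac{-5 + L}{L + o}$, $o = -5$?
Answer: $-300756$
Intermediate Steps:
$C{\left(L \right)} = 1$ ($C{\left(L \right)} = \frac{-5 + L}{L - 5} = \frac{-5 + L}{-5 + L} = 1$)
$j{\left(P \right)} = 10$ ($j{\left(P \right)} = 1 \left(-5 + 5 \left(0 + 3\right)\right) = 1 \left(-5 + 5 \cdot 3\right) = 1 \left(-5 + 15\right) = 1 \cdot 10 = 10$)
$\left(-436 + j{\left(m{\left(7 \right)} \right)}\right) 706 = \left(-436 + 10\right) 706 = \left(-426\right) 706 = -300756$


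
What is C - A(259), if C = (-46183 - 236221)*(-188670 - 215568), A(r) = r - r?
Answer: 114158428152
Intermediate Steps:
A(r) = 0
C = 114158428152 (C = -282404*(-404238) = 114158428152)
C - A(259) = 114158428152 - 1*0 = 114158428152 + 0 = 114158428152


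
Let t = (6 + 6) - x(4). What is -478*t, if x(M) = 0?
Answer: -5736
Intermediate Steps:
t = 12 (t = (6 + 6) - 1*0 = 12 + 0 = 12)
-478*t = -478*12 = -5736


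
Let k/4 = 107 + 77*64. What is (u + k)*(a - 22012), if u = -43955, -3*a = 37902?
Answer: 825094490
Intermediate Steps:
a = -12634 (a = -⅓*37902 = -12634)
k = 20140 (k = 4*(107 + 77*64) = 4*(107 + 4928) = 4*5035 = 20140)
(u + k)*(a - 22012) = (-43955 + 20140)*(-12634 - 22012) = -23815*(-34646) = 825094490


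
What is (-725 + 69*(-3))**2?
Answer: 868624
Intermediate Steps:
(-725 + 69*(-3))**2 = (-725 - 207)**2 = (-932)**2 = 868624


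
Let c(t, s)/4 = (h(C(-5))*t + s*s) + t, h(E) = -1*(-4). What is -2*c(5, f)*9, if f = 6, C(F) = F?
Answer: -4392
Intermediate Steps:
h(E) = 4
c(t, s) = 4*s² + 20*t (c(t, s) = 4*((4*t + s*s) + t) = 4*((4*t + s²) + t) = 4*((s² + 4*t) + t) = 4*(s² + 5*t) = 4*s² + 20*t)
-2*c(5, f)*9 = -2*(4*6² + 20*5)*9 = -2*(4*36 + 100)*9 = -2*(144 + 100)*9 = -488*9 = -2*2196 = -4392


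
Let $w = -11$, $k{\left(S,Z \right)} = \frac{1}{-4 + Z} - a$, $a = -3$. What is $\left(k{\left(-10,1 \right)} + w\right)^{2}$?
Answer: $\frac{625}{9} \approx 69.444$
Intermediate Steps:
$k{\left(S,Z \right)} = 3 + \frac{1}{-4 + Z}$ ($k{\left(S,Z \right)} = \frac{1}{-4 + Z} - -3 = \frac{1}{-4 + Z} + 3 = 3 + \frac{1}{-4 + Z}$)
$\left(k{\left(-10,1 \right)} + w\right)^{2} = \left(\frac{-11 + 3 \cdot 1}{-4 + 1} - 11\right)^{2} = \left(\frac{-11 + 3}{-3} - 11\right)^{2} = \left(\left(- \frac{1}{3}\right) \left(-8\right) - 11\right)^{2} = \left(\frac{8}{3} - 11\right)^{2} = \left(- \frac{25}{3}\right)^{2} = \frac{625}{9}$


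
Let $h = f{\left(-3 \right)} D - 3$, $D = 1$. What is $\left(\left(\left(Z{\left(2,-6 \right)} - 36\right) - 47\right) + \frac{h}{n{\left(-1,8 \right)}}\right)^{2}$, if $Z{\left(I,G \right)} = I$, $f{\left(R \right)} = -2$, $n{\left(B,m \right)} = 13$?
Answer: $\frac{1119364}{169} \approx 6623.5$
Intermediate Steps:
$h = -5$ ($h = \left(-2\right) 1 - 3 = -2 - 3 = -5$)
$\left(\left(\left(Z{\left(2,-6 \right)} - 36\right) - 47\right) + \frac{h}{n{\left(-1,8 \right)}}\right)^{2} = \left(\left(\left(2 - 36\right) - 47\right) - \frac{5}{13}\right)^{2} = \left(\left(-34 - 47\right) - \frac{5}{13}\right)^{2} = \left(-81 - \frac{5}{13}\right)^{2} = \left(- \frac{1058}{13}\right)^{2} = \frac{1119364}{169}$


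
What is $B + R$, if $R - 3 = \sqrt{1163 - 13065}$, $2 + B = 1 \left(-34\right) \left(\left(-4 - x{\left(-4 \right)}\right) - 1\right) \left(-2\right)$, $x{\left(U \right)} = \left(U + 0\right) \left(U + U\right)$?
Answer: $-2515 + i \sqrt{11902} \approx -2515.0 + 109.1 i$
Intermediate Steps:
$x{\left(U \right)} = 2 U^{2}$ ($x{\left(U \right)} = U 2 U = 2 U^{2}$)
$B = -2518$ ($B = -2 + 1 \left(-34\right) \left(\left(-4 - 2 \left(-4\right)^{2}\right) - 1\right) \left(-2\right) = -2 - 34 \left(\left(-4 - 2 \cdot 16\right) - 1\right) \left(-2\right) = -2 - 34 \left(\left(-4 - 32\right) - 1\right) \left(-2\right) = -2 - 34 \left(-36 - 1\right) \left(-2\right) = -2 - 34 \left(\left(-37\right) \left(-2\right)\right) = -2 - 2516 = -2518$)
$R = 3 + i \sqrt{11902}$ ($R = 3 + \sqrt{1163 - 13065} = 3 + \sqrt{-11902} = 3 + i \sqrt{11902} \approx 3.0 + 109.1 i$)
$B + R = -2518 + \left(3 + i \sqrt{11902}\right) = -2515 + i \sqrt{11902}$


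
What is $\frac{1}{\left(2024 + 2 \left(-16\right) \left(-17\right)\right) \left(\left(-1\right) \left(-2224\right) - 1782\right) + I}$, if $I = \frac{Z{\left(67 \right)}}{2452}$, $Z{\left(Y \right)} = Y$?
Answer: $\frac{2452}{2783157379} \approx 8.8101 \cdot 10^{-7}$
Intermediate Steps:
$I = \frac{67}{2452} \approx 0.027325$
$\frac{1}{\left(2024 + 2 \left(-16\right) \left(-17\right)\right) \left(\left(-1\right) \left(-2224\right) - 1782\right) + I} = \frac{1}{\left(2024 + 2 \left(-16\right) \left(-17\right)\right) \left(\left(-1\right) \left(-2224\right) - 1782\right) + \frac{67}{2452}} = \frac{1}{\left(2024 - -544\right) \left(2224 - 1782\right) + \frac{67}{2452}} = \frac{1}{\left(2024 + 544\right) 442 + \frac{67}{2452}} = \frac{1}{2568 \cdot 442 + \frac{67}{2452}} = \frac{1}{1135056 + \frac{67}{2452}} = \frac{1}{\frac{2783157379}{2452}} = \frac{2452}{2783157379}$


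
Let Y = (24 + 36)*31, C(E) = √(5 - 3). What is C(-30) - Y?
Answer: -1860 + √2 ≈ -1858.6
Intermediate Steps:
C(E) = √2
Y = 1860 (Y = 60*31 = 1860)
C(-30) - Y = √2 - 1*1860 = √2 - 1860 = -1860 + √2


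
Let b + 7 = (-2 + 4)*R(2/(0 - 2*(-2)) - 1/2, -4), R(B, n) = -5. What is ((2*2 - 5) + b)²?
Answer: 324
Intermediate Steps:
b = -17 (b = -7 + (-2 + 4)*(-5) = -7 + 2*(-5) = -7 - 10 = -17)
((2*2 - 5) + b)² = ((2*2 - 5) - 17)² = ((4 - 5) - 17)² = (-1 - 17)² = (-18)² = 324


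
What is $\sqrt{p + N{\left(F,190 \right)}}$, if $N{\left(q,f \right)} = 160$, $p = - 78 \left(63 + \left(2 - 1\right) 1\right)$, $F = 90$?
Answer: $4 i \sqrt{302} \approx 69.513 i$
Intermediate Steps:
$p = -4992$ ($p = - 78 \left(63 + 1 \cdot 1\right) = - 78 \left(63 + 1\right) = \left(-78\right) 64 = -4992$)
$\sqrt{p + N{\left(F,190 \right)}} = \sqrt{-4992 + 160} = \sqrt{-4832} = 4 i \sqrt{302}$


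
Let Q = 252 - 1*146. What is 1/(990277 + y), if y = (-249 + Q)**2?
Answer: 1/1010726 ≈ 9.8939e-7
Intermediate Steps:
Q = 106 (Q = 252 - 146 = 106)
y = 20449 (y = (-249 + 106)**2 = (-143)**2 = 20449)
1/(990277 + y) = 1/(990277 + 20449) = 1/1010726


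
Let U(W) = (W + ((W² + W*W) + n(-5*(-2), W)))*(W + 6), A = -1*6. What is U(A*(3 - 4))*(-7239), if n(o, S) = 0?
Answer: -6775704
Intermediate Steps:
A = -6
U(W) = (6 + W)*(W + 2*W²) (U(W) = (W + ((W² + W*W) + 0))*(W + 6) = (W + ((W² + W²) + 0))*(6 + W) = (W + (2*W² + 0))*(6 + W) = (W + 2*W²)*(6 + W) = (6 + W)*(W + 2*W²))
U(A*(3 - 4))*(-7239) = ((-6*(3 - 4))*(6 + 2*(-6*(3 - 4))² + 13*(-6*(3 - 4))))*(-7239) = ((-6*(-1))*(6 + 2*(-6*(-1))² + 13*(-6*(-1))))*(-7239) = (6*(6 + 2*6² + 13*6))*(-7239) = (6*(6 + 2*36 + 78))*(-7239) = (6*(6 + 72 + 78))*(-7239) = (6*156)*(-7239) = 936*(-7239) = -6775704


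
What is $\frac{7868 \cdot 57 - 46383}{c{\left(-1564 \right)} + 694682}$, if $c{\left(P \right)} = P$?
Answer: $\frac{402093}{693118} \approx 0.58012$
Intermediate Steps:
$\frac{7868 \cdot 57 - 46383}{c{\left(-1564 \right)} + 694682} = \frac{7868 \cdot 57 - 46383}{-1564 + 694682} = \frac{448476 - 46383}{693118} = 402093 \cdot \frac{1}{693118} = \frac{402093}{693118}$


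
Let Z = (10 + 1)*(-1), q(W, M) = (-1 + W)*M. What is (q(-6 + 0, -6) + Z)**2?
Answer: 961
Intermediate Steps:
q(W, M) = M*(-1 + W)
Z = -11 (Z = 11*(-1) = -11)
(q(-6 + 0, -6) + Z)**2 = (-6*(-1 + (-6 + 0)) - 11)**2 = (-6*(-1 - 6) - 11)**2 = (-6*(-7) - 11)**2 = (42 - 11)**2 = 31**2 = 961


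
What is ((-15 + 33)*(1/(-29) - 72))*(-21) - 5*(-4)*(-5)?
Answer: 786742/29 ≈ 27129.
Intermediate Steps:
((-15 + 33)*(1/(-29) - 72))*(-21) - 5*(-4)*(-5) = (18*(-1/29 - 72))*(-21) + 20*(-5) = (18*(-2089/29))*(-21) - 100 = -37602/29*(-21) - 100 = 789642/29 - 100 = 786742/29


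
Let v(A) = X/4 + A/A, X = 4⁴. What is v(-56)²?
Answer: 4225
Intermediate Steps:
X = 256
v(A) = 65 (v(A) = 256/4 + A/A = 256*(¼) + 1 = 64 + 1 = 65)
v(-56)² = 65² = 4225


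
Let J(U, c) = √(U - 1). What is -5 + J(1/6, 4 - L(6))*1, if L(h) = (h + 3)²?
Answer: -5 + I*√30/6 ≈ -5.0 + 0.91287*I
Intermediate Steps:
L(h) = (3 + h)²
J(U, c) = √(-1 + U)
-5 + J(1/6, 4 - L(6))*1 = -5 + √(-1 + 1/6)*1 = -5 + √(-1 + ⅙)*1 = -5 + √(-⅚)*1 = -5 + (I*√30/6)*1 = -5 + I*√30/6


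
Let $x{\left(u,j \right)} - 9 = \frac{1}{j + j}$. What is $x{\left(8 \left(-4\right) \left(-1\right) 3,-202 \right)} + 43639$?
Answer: $\frac{17633791}{404} \approx 43648.0$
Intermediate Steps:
$x{\left(u,j \right)} = 9 + \frac{1}{2 j}$ ($x{\left(u,j \right)} = 9 + \frac{1}{j + j} = 9 + \frac{1}{2 j}$)
$x{\left(8 \left(-4\right) \left(-1\right) 3,-202 \right)} + 43639 = \left(9 + \frac{1}{2 \left(-202\right)}\right) + 43639 = \left(9 + \frac{1}{2} \left(- \frac{1}{202}\right)\right) + 43639 = \left(9 - \frac{1}{404}\right) + 43639 = \frac{3635}{404} + 43639 = \frac{17633791}{404}$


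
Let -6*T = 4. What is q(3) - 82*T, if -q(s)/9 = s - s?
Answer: 164/3 ≈ 54.667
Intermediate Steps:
T = -⅔ (T = -⅙*4 = -⅔ ≈ -0.66667)
q(s) = 0 (q(s) = -9*(s - s) = -9*0 = 0)
q(3) - 82*T = 0 - 82*(-⅔) = 0 + 164/3 = 164/3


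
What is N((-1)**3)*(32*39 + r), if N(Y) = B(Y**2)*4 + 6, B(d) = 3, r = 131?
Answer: 24822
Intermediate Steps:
N(Y) = 18 (N(Y) = 3*4 + 6 = 12 + 6 = 18)
N((-1)**3)*(32*39 + r) = 18*(32*39 + 131) = 18*(1248 + 131) = 18*1379 = 24822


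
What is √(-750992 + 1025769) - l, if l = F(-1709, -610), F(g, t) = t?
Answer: 610 + √274777 ≈ 1134.2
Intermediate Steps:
l = -610
√(-750992 + 1025769) - l = √(-750992 + 1025769) - 1*(-610) = √274777 + 610 = 610 + √274777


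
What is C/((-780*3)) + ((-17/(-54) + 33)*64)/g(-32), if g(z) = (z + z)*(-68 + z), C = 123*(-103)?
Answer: 403457/70200 ≈ 5.7473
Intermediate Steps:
C = -12669
g(z) = 2*z*(-68 + z) (g(z) = (2*z)*(-68 + z) = 2*z*(-68 + z))
C/((-780*3)) + ((-17/(-54) + 33)*64)/g(-32) = -12669/((-780*3)) + ((-17/(-54) + 33)*64)/((2*(-32)*(-68 - 32))) = -12669/(-2340) + ((-17*(-1/54) + 33)*64)/((2*(-32)*(-100))) = -12669*(-1/2340) + ((17/54 + 33)*64)/6400 = 4223/780 + ((1799/54)*64)*(1/6400) = 4223/780 + (57568/27)*(1/6400) = 4223/780 + 1799/5400 = 403457/70200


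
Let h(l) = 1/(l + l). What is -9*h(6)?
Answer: -¾ ≈ -0.75000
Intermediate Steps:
h(l) = 1/(2*l)
-9*h(6) = -9/(2*6) = -9*1/12 = -¾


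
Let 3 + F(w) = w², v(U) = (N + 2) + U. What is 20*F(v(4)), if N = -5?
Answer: -40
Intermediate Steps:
v(U) = -3 + U (v(U) = (-5 + 2) + U = -3 + U)
F(w) = -3 + w²
20*F(v(4)) = 20*(-3 + (-3 + 4)²) = 20*(-3 + 1²) = 20*(-3 + 1) = 20*(-2) = -40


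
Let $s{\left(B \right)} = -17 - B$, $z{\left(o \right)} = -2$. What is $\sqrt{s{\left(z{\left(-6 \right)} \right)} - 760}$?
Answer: $5 i \sqrt{31} \approx 27.839 i$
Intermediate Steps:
$\sqrt{s{\left(z{\left(-6 \right)} \right)} - 760} = \sqrt{\left(-17 - -2\right) - 760} = \sqrt{\left(-17 + 2\right) - 760} = \sqrt{-15 - 760} = \sqrt{-775} = 5 i \sqrt{31}$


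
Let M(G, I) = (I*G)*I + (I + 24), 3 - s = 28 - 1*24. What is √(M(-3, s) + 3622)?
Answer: √3642 ≈ 60.349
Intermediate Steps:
s = -1 (s = 3 - (28 - 1*24) = 3 - (28 - 24) = 3 - 1*4 = 3 - 4 = -1)
M(G, I) = 24 + I + G*I² (M(G, I) = (G*I)*I + (24 + I) = G*I² + (24 + I) = 24 + I + G*I²)
√(M(-3, s) + 3622) = √((24 - 1 - 3*(-1)²) + 3622) = √((24 - 1 - 3*1) + 3622) = √((24 - 1 - 3) + 3622) = √(20 + 3622) = √3642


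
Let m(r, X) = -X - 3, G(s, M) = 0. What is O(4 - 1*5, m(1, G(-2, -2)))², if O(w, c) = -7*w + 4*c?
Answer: 25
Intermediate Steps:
m(r, X) = -3 - X
O(4 - 1*5, m(1, G(-2, -2)))² = (-7*(4 - 1*5) + 4*(-3 - 1*0))² = (-7*(4 - 5) + 4*(-3 + 0))² = (-7*(-1) + 4*(-3))² = (7 - 12)² = (-5)² = 25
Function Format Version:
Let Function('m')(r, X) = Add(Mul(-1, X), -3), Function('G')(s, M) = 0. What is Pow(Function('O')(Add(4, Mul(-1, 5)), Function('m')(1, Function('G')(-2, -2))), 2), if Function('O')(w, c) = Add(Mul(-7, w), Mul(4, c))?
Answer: 25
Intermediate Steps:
Function('m')(r, X) = Add(-3, Mul(-1, X))
Pow(Function('O')(Add(4, Mul(-1, 5)), Function('m')(1, Function('G')(-2, -2))), 2) = Pow(Add(Mul(-7, Add(4, Mul(-1, 5))), Mul(4, Add(-3, Mul(-1, 0)))), 2) = Pow(Add(Mul(-7, Add(4, -5)), Mul(4, Add(-3, 0))), 2) = Pow(Add(Mul(-7, -1), Mul(4, -3)), 2) = Pow(Add(7, -12), 2) = Pow(-5, 2) = 25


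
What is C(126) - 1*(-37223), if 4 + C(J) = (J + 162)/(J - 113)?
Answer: 484135/13 ≈ 37241.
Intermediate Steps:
C(J) = -4 + (162 + J)/(-113 + J) (C(J) = -4 + (J + 162)/(J - 113) = -4 + (162 + J)/(-113 + J))
C(126) - 1*(-37223) = (614 - 3*126)/(-113 + 126) - 1*(-37223) = (614 - 378)/13 + 37223 = (1/13)*236 + 37223 = 236/13 + 37223 = 484135/13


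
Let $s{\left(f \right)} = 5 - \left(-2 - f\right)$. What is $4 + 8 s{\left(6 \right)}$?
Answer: $108$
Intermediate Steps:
$s{\left(f \right)} = 7 + f$ ($s{\left(f \right)} = 5 + \left(2 + f\right) = 7 + f$)
$4 + 8 s{\left(6 \right)} = 4 + 8 \left(7 + 6\right) = 4 + 8 \cdot 13 = 4 + 104 = 108$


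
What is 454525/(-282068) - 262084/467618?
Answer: -143234790581/65950037012 ≈ -2.1719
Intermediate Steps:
454525/(-282068) - 262084/467618 = 454525*(-1/282068) - 262084*1/467618 = -454525/282068 - 131042/233809 = -143234790581/65950037012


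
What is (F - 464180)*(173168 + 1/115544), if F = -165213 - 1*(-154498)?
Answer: -9501947716718735/115544 ≈ -8.2237e+10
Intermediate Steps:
F = -10715 (F = -165213 + 154498 = -10715)
(F - 464180)*(173168 + 1/115544) = (-10715 - 464180)*(173168 + 1/115544) = -474895*(173168 + 1/115544) = -474895*20008523393/115544 = -9501947716718735/115544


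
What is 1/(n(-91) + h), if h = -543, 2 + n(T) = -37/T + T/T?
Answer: -91/49467 ≈ -0.0018396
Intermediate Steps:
n(T) = -1 - 37/T (n(T) = -2 + (-37/T + T/T) = -2 + (-37/T + 1) = -2 + (1 - 37/T) = -1 - 37/T)
1/(n(-91) + h) = 1/((-37 - 1*(-91))/(-91) - 543) = 1/(-(-37 + 91)/91 - 543) = 1/(-1/91*54 - 543) = 1/(-54/91 - 543) = 1/(-49467/91) = -91/49467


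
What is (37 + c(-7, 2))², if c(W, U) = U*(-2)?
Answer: 1089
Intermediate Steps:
c(W, U) = -2*U
(37 + c(-7, 2))² = (37 - 2*2)² = (37 - 4)² = 33² = 1089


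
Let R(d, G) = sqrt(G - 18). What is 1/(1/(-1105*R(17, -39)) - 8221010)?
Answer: -572169347909250/4703809930855423342501 - 1105*I*sqrt(57)/4703809930855423342501 ≈ -1.2164e-7 - 1.7736e-18*I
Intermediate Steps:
R(d, G) = sqrt(-18 + G)
1/(1/(-1105*R(17, -39)) - 8221010) = 1/(1/(-1105*sqrt(-18 - 39)) - 8221010) = 1/(1/(-1105*I*sqrt(57)) - 8221010) = 1/(I*sqrt(57)/62985 - 8221010) = 1/(-8221010 + I*sqrt(57)/62985)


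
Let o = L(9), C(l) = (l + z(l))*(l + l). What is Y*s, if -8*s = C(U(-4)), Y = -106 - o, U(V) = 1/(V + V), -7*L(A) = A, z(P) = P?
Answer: 733/896 ≈ 0.81808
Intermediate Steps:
L(A) = -A/7
U(V) = 1/(2*V)
C(l) = 4*l² (C(l) = (l + l)*(l + l) = (2*l)*(2*l) = 4*l²)
o = -9/7 (o = -⅐*9 = -9/7 ≈ -1.2857)
Y = -733/7 (Y = -106 - 1*(-9/7) = -106 + 9/7 = -733/7 ≈ -104.71)
s = -1/128 (s = -((½)/(-4))²/2 = -((½)*(-¼))²/2 = -(-⅛)²/2 = -1/(2*64) = -⅛*1/16 = -1/128 ≈ -0.0078125)
Y*s = -733/7*(-1/128) = 733/896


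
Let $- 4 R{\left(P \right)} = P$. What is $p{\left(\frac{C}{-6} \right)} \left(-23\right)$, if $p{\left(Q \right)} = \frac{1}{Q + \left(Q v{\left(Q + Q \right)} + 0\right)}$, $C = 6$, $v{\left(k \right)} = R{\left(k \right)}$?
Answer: $\frac{46}{3} \approx 15.333$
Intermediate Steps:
$R{\left(P \right)} = - \frac{P}{4}$
$v{\left(k \right)} = - \frac{k}{4}$
$p{\left(Q \right)} = \frac{1}{Q - \frac{Q^{2}}{2}}$ ($p{\left(Q \right)} = \frac{1}{Q + \left(Q \left(- \frac{Q + Q}{4}\right) + 0\right)} = \frac{1}{Q + \left(Q \left(- \frac{2 Q}{4}\right) + 0\right)} = \frac{1}{Q + \left(Q \left(- \frac{Q}{2}\right) + 0\right)} = \frac{1}{Q + \left(- \frac{Q^{2}}{2} + 0\right)} = \frac{1}{Q - \frac{Q^{2}}{2}}$)
$p{\left(\frac{C}{-6} \right)} \left(-23\right) = - \frac{2}{\frac{6}{-6} \left(-2 + \frac{6}{-6}\right)} \left(-23\right) = - \frac{2}{6 \left(- \frac{1}{6}\right) \left(-2 + 6 \left(- \frac{1}{6}\right)\right)} \left(-23\right) = - \frac{2}{\left(-1\right) \left(-2 - 1\right)} \left(-23\right) = \left(-2\right) \left(-1\right) \frac{1}{-3} \left(-23\right) = \left(-2\right) \left(-1\right) \left(- \frac{1}{3}\right) \left(-23\right) = \left(- \frac{2}{3}\right) \left(-23\right) = \frac{46}{3}$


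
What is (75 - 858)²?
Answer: 613089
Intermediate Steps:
(75 - 858)² = (-783)² = 613089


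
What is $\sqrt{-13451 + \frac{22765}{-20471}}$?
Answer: $\frac{i \sqrt{5637266845606}}{20471} \approx 115.98 i$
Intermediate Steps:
$\sqrt{-13451 + \frac{22765}{-20471}} = \sqrt{-13451 + 22765 \left(- \frac{1}{20471}\right)} = \sqrt{-13451 - \frac{22765}{20471}} = \sqrt{- \frac{275378186}{20471}} = \frac{i \sqrt{5637266845606}}{20471}$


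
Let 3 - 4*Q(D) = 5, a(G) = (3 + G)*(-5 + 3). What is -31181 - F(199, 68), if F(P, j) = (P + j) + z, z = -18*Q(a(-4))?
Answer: -31457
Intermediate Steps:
a(G) = -6 - 2*G (a(G) = (3 + G)*(-2) = -6 - 2*G)
Q(D) = -½ (Q(D) = ¾ - ¼*5 = ¾ - 5/4 = -½)
z = 9 (z = -18*(-½) = 9)
F(P, j) = 9 + P + j (F(P, j) = (P + j) + 9 = 9 + P + j)
-31181 - F(199, 68) = -31181 - (9 + 199 + 68) = -31181 - 1*276 = -31181 - 276 = -31457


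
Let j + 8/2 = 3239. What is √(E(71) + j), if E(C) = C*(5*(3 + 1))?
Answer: 7*√95 ≈ 68.228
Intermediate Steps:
j = 3235 (j = -4 + 3239 = 3235)
E(C) = 20*C (E(C) = C*(5*4) = C*20 = 20*C)
√(E(71) + j) = √(20*71 + 3235) = √(1420 + 3235) = √4655 = 7*√95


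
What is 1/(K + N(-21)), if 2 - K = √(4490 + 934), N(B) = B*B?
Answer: 443/190825 + 4*√339/190825 ≈ 0.0027074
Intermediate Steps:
N(B) = B²
K = 2 - 4*√339 (K = 2 - √(4490 + 934) = 2 - √5424 = 2 - 4*√339 ≈ -71.648)
1/(K + N(-21)) = 1/((2 - 4*√339) + (-21)²) = 1/((2 - 4*√339) + 441) = 1/(443 - 4*√339)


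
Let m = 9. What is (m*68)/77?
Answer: 612/77 ≈ 7.9481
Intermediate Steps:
(m*68)/77 = (9*68)/77 = 612*(1/77) = 612/77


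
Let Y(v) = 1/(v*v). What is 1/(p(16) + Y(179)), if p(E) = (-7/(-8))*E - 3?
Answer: 32041/352452 ≈ 0.090909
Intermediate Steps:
Y(v) = v**(-2)
p(E) = -3 + 7*E/8 (p(E) = (-7*(-1/8))*E - 3 = 7*E/8 - 3 = -3 + 7*E/8)
1/(p(16) + Y(179)) = 1/((-3 + (7/8)*16) + 179**(-2)) = 1/((-3 + 14) + 1/32041) = 1/(11 + 1/32041) = 1/(352452/32041) = 32041/352452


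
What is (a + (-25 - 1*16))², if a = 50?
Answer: 81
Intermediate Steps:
(a + (-25 - 1*16))² = (50 + (-25 - 1*16))² = (50 + (-25 - 16))² = (50 - 41)² = 9² = 81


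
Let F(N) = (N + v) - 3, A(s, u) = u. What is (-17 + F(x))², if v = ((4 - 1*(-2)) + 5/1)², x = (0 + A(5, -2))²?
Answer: 11025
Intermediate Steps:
x = 4 (x = (0 - 2)² = (-2)² = 4)
v = 121 (v = ((4 + 2) + 5*1)² = (6 + 5)² = 11² = 121)
F(N) = 118 + N (F(N) = (N + 121) - 3 = (121 + N) - 3 = 118 + N)
(-17 + F(x))² = (-17 + (118 + 4))² = (-17 + 122)² = 105² = 11025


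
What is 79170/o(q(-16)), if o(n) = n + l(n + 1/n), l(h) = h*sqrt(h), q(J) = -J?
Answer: -178913280/549173 + 44903040*sqrt(257)/549173 ≈ 985.00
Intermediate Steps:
l(h) = h**(3/2)
o(n) = n + (n + 1/n)**(3/2)
79170/o(q(-16)) = 79170/(-1*(-16) + (-1*(-16) + 1/(-1*(-16)))**(3/2)) = 79170/(16 + (16 + 1/16)**(3/2)) = 79170/(16 + (257/16)**(3/2)) = 79170/(16 + 257*sqrt(257)/64)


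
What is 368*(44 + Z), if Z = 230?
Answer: 100832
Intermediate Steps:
368*(44 + Z) = 368*(44 + 230) = 368*274 = 100832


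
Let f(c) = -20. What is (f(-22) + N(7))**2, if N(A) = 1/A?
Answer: 19321/49 ≈ 394.31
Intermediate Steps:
(f(-22) + N(7))**2 = (-20 + 1/7)**2 = (-139/7)**2 = 19321/49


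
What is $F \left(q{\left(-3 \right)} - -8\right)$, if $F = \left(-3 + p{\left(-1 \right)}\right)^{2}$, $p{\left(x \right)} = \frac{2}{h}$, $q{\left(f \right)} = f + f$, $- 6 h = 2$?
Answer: $162$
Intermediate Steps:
$h = - \frac{1}{3}$ ($h = \left(- \frac{1}{6}\right) 2 = - \frac{1}{3} \approx -0.33333$)
$q{\left(f \right)} = 2 f$
$p{\left(x \right)} = -6$ ($p{\left(x \right)} = \frac{2}{- \frac{1}{3}} = 2 \left(-3\right) = -6$)
$F = 81$ ($F = \left(-3 - 6\right)^{2} = \left(-9\right)^{2} = 81$)
$F \left(q{\left(-3 \right)} - -8\right) = 81 \left(2 \left(-3\right) - -8\right) = 81 \left(-6 + 8\right) = 81 \cdot 2 = 162$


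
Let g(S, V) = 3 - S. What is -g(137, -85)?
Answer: 134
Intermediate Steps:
-g(137, -85) = -(3 - 1*137) = -(3 - 137) = -1*(-134) = 134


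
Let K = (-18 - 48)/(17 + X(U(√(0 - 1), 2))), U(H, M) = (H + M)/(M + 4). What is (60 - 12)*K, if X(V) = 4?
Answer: -1056/7 ≈ -150.86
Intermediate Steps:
U(H, M) = (H + M)/(4 + M)
K = -22/7 (K = (-18 - 48)/(17 + 4) = -66/21 = -66*1/21 = -22/7 ≈ -3.1429)
(60 - 12)*K = (60 - 12)*(-22/7) = 48*(-22/7) = -1056/7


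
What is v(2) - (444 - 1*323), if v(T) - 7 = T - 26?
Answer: -138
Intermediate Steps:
v(T) = -19 + T (v(T) = 7 + (T - 26) = 7 + (-26 + T) = -19 + T)
v(2) - (444 - 1*323) = (-19 + 2) - (444 - 1*323) = -17 - (444 - 323) = -17 - 1*121 = -17 - 121 = -138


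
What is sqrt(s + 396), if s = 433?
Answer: sqrt(829) ≈ 28.792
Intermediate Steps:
sqrt(s + 396) = sqrt(433 + 396) = sqrt(829)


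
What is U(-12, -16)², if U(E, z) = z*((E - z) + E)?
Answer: 16384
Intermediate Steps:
U(E, z) = z*(-z + 2*E)
U(-12, -16)² = (-16*(-1*(-16) + 2*(-12)))² = (-16*(16 - 24))² = (-16*(-8))² = 128² = 16384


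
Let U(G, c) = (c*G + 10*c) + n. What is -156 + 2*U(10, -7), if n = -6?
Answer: -448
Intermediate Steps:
U(G, c) = -6 + 10*c + G*c (U(G, c) = (c*G + 10*c) - 6 = (G*c + 10*c) - 6 = (10*c + G*c) - 6 = -6 + 10*c + G*c)
-156 + 2*U(10, -7) = -156 + 2*(-6 + 10*(-7) + 10*(-7)) = -156 + 2*(-6 - 70 - 70) = -156 + 2*(-146) = -156 - 292 = -448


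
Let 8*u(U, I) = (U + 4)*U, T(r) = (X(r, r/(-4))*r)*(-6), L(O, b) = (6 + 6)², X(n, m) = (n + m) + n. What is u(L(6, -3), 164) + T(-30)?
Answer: -6786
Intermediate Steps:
X(n, m) = m + 2*n (X(n, m) = (m + n) + n = m + 2*n)
L(O, b) = 144 (L(O, b) = 12² = 144)
T(r) = -21*r²/2 (T(r) = ((r/(-4) + 2*r)*r)*(-6) = ((r*(-¼) + 2*r)*r)*(-6) = ((-r/4 + 2*r)*r)*(-6) = ((7*r/4)*r)*(-6) = (7*r²/4)*(-6) = -21*r²/2)
u(U, I) = U*(4 + U)/8 (u(U, I) = ((U + 4)*U)/8 = ((4 + U)*U)/8 = (U*(4 + U))/8 = U*(4 + U)/8)
u(L(6, -3), 164) + T(-30) = (⅛)*144*(4 + 144) - 21/2*(-30)² = (⅛)*144*148 - 21/2*900 = 2664 - 9450 = -6786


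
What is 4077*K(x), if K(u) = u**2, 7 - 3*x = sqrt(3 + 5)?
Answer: 25821 - 12684*sqrt(2) ≈ 7883.1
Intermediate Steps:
x = 7/3 - 2*sqrt(2)/3 (x = 7/3 - sqrt(3 + 5)/3 = 7/3 - 2*sqrt(2)/3 ≈ 1.3905)
4077*K(x) = 4077*(7/3 - 2*sqrt(2)/3)**2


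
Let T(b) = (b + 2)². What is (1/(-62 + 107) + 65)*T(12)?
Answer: 573496/45 ≈ 12744.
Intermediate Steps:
T(b) = (2 + b)²
(1/(-62 + 107) + 65)*T(12) = (1/(-62 + 107) + 65)*(2 + 12)² = (1/45 + 65)*14² = (1/45 + 65)*196 = (2926/45)*196 = 573496/45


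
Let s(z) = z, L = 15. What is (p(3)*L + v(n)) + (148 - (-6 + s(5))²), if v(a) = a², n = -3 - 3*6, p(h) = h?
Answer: 633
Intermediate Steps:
n = -21 (n = -3 - 18 = -21)
(p(3)*L + v(n)) + (148 - (-6 + s(5))²) = (3*15 + (-21)²) + (148 - (-6 + 5)²) = (45 + 441) + (148 - 1*(-1)²) = 486 + (148 - 1*1) = 486 + (148 - 1) = 486 + 147 = 633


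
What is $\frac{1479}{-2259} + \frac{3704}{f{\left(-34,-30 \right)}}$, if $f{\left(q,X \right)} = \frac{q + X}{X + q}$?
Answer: $\frac{2788619}{753} \approx 3703.3$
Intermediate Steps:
$f{\left(q,X \right)} = 1$ ($f{\left(q,X \right)} = \frac{X + q}{X + q} = 1$)
$\frac{1479}{-2259} + \frac{3704}{f{\left(-34,-30 \right)}} = \frac{1479}{-2259} + \frac{3704}{1} = 1479 \left(- \frac{1}{2259}\right) + 3704 \cdot 1 = - \frac{493}{753} + 3704 = \frac{2788619}{753}$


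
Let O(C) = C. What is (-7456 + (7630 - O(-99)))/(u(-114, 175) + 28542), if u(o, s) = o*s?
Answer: 91/2864 ≈ 0.031774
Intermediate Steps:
(-7456 + (7630 - O(-99)))/(u(-114, 175) + 28542) = (-7456 + (7630 - 1*(-99)))/(-114*175 + 28542) = (-7456 + (7630 + 99))/(-19950 + 28542) = (-7456 + 7729)/8592 = 273*(1/8592) = 91/2864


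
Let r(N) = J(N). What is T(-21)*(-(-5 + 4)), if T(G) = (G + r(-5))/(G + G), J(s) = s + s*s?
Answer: 1/42 ≈ 0.023810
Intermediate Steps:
J(s) = s + s²
r(N) = N*(1 + N)
T(G) = (20 + G)/(2*G) (T(G) = (G - 5*(1 - 5))/(G + G) = (G - 5*(-4))/((2*G)) = (G + 20)*(1/(2*G)) = (20 + G)*(1/(2*G)) = (20 + G)/(2*G))
T(-21)*(-(-5 + 4)) = ((½)*(20 - 21)/(-21))*(-(-5 + 4)) = ((½)*(-1/21)*(-1))*(-1*(-1)) = (1/42)*1 = 1/42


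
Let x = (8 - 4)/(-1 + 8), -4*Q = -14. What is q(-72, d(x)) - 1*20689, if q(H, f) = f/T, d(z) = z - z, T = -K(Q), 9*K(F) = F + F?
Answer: -20689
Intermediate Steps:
Q = 7/2 (Q = -1/4*(-14) = 7/2 ≈ 3.5000)
x = 4/7 ≈ 0.57143
K(F) = 2*F/9 (K(F) = (F + F)/9 = (2*F)/9 = 2*F/9)
T = -7/9 (T = -2*7/(9*2) = -1*7/9 = -7/9 ≈ -0.77778)
d(z) = 0
q(H, f) = -9*f/7 (q(H, f) = f/(-7/9) = f*(-9/7) = -9*f/7)
q(-72, d(x)) - 1*20689 = -9/7*0 - 1*20689 = 0 - 20689 = -20689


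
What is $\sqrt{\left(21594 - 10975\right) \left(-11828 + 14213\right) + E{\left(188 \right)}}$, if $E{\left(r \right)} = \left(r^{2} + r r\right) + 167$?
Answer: $\sqrt{25397170} \approx 5039.6$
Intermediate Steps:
$E{\left(r \right)} = 167 + 2 r^{2}$ ($E{\left(r \right)} = \left(r^{2} + r^{2}\right) + 167 = 2 r^{2} + 167 = 167 + 2 r^{2}$)
$\sqrt{\left(21594 - 10975\right) \left(-11828 + 14213\right) + E{\left(188 \right)}} = \sqrt{\left(21594 - 10975\right) \left(-11828 + 14213\right) + \left(167 + 2 \cdot 188^{2}\right)} = \sqrt{10619 \cdot 2385 + \left(167 + 2 \cdot 35344\right)} = \sqrt{25326315 + \left(167 + 70688\right)} = \sqrt{25326315 + 70855} = \sqrt{25397170}$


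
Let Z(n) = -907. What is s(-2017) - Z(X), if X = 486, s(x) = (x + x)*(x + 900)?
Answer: 4506885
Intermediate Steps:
s(x) = 2*x*(900 + x) (s(x) = (2*x)*(900 + x) = 2*x*(900 + x))
s(-2017) - Z(X) = 2*(-2017)*(900 - 2017) - 1*(-907) = 2*(-2017)*(-1117) + 907 = 4505978 + 907 = 4506885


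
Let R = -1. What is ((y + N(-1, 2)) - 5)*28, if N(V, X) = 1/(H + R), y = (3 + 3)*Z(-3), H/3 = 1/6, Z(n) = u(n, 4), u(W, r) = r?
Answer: 476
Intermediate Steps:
Z(n) = 4
H = 1/2 (H = 3/6 = 3*(1/6) = 1/2 ≈ 0.50000)
y = 24 (y = (3 + 3)*4 = 6*4 = 24)
N(V, X) = -2 (N(V, X) = 1/(1/2 - 1) = 1/(-1/2) = -2)
((y + N(-1, 2)) - 5)*28 = ((24 - 2) - 5)*28 = (22 - 5)*28 = 17*28 = 476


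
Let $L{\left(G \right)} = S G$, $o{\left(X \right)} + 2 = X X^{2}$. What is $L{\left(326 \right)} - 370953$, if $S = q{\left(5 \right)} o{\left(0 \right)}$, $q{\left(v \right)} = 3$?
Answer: $-372909$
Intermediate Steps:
$o{\left(X \right)} = -2 + X^{3}$ ($o{\left(X \right)} = -2 + X X^{2} = -2 + X^{3}$)
$S = -6$ ($S = 3 \left(-2 + 0^{3}\right) = 3 \left(-2 + 0\right) = 3 \left(-2\right) = -6$)
$L{\left(G \right)} = - 6 G$
$L{\left(326 \right)} - 370953 = \left(-6\right) 326 - 370953 = -1956 - 370953 = -372909$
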